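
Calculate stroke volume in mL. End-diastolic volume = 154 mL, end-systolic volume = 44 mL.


SV = EDV - ESV
SV = 154 - 44
SV = 110 mL


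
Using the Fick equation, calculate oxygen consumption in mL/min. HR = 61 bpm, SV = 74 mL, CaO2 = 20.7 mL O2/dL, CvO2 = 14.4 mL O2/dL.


CO = HR*SV = 61*74/1000 = 4.514 L/min
a-v O2 diff = 20.7 - 14.4 = 6.3 mL/dL
VO2 = CO * (CaO2-CvO2) * 10 dL/L
VO2 = 4.514 * 6.3 * 10
VO2 = 284.4 mL/min


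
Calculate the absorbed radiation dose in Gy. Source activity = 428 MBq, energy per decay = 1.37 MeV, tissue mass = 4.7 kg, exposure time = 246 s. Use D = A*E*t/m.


A = 428 MBq = 4.2800e+08 Bq
E = 1.37 MeV = 2.19474e-13 J
D = A*E*t/m = 4.2800e+08*2.19474e-13*246/4.7
D = 0.004917 Gy


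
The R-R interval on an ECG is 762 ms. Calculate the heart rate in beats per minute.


HR = 60 / RR_interval(s)
RR = 762 ms = 0.762 s
HR = 60 / 0.762 = 78.74 bpm


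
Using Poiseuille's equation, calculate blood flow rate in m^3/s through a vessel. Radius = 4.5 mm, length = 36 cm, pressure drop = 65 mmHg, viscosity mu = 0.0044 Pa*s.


Q = pi*r^4*dP / (8*mu*L)
r = 0.0045 m, L = 0.36 m
dP = 65 mmHg = 8665.93 Pa
Q = 8.8099e-04 m^3/s


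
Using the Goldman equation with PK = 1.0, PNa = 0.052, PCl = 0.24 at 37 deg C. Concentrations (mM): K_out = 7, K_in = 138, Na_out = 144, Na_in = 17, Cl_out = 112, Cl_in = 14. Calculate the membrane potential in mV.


Vm = (RT/F)*ln((PK*Ko + PNa*Nao + PCl*Cli)/(PK*Ki + PNa*Nai + PCl*Clo))
Numer = 17.848, Denom = 165.764
Vm = -59.56 mV


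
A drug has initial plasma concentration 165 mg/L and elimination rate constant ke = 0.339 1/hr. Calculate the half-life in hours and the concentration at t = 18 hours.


t_half = ln(2) / ke = 0.693147 / 0.339 = 2.045 hr
C(t) = C0 * exp(-ke*t) = 165 * exp(-0.339*18)
C(18) = 0.3693 mg/L


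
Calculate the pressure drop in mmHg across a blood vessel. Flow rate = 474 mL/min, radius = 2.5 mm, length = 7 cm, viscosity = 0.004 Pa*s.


dP = 8*mu*L*Q / (pi*r^4)
Q = 474 mL/min = 7.9e-06 m^3/s
dP = 144.2 Pa = 144.2 / 133.322 mmHg = 1.082 mmHg


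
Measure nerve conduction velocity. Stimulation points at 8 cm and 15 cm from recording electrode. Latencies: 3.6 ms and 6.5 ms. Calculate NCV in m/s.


Distance = (15 - 8) / 100 = 0.07 m
dt = (6.5 - 3.6) / 1000 = 0.0029 s
NCV = dist / dt = 24.14 m/s


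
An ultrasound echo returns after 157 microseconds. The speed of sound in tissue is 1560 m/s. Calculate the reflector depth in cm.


depth = c * t / 2
t = 157 us = 1.5700e-04 s
depth = 1560 * 1.5700e-04 / 2
depth = 0.12246 m = 12.246 cm


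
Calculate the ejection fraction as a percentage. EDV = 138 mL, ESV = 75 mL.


SV = EDV - ESV = 138 - 75 = 63 mL
EF = SV/EDV * 100 = 63/138 * 100
EF = 45.65%


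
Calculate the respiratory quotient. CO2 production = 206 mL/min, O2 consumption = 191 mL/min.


RQ = VCO2 / VO2
RQ = 206 / 191
RQ = 1.079


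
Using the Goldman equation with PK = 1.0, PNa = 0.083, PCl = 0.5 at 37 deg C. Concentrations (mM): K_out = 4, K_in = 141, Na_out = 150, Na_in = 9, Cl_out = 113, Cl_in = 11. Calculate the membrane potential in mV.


Vm = (RT/F)*ln((PK*Ko + PNa*Nao + PCl*Cli)/(PK*Ki + PNa*Nai + PCl*Clo))
Numer = 21.95, Denom = 198.247
Vm = -58.82 mV


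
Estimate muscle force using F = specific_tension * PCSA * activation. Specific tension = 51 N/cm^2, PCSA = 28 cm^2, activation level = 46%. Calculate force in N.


F = sigma * PCSA * activation
F = 51 * 28 * 0.46
F = 656.9 N


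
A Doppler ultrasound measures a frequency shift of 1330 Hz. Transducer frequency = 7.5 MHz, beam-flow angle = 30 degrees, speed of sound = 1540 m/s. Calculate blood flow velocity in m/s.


v = fd * c / (2 * f0 * cos(theta))
v = 1330 * 1540 / (2 * 7.5000e+06 * cos(30))
v = 0.1577 m/s


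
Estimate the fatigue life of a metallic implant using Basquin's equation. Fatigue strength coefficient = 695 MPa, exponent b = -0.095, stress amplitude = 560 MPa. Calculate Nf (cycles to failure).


sigma_a = sigma_f' * (2Nf)^b
2Nf = (sigma_a/sigma_f')^(1/b)
2Nf = (560/695)^(1/-0.095)
2Nf = 9.7125776
Nf = 4.856


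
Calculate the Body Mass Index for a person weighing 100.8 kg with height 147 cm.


BMI = weight / height^2
height = 147 cm = 1.47 m
BMI = 100.8 / 1.47^2
BMI = 46.65 kg/m^2


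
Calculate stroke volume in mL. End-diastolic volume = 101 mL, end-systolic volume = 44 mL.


SV = EDV - ESV
SV = 101 - 44
SV = 57 mL


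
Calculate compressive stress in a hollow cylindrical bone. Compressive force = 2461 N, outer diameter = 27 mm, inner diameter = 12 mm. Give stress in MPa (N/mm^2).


A = pi*(r_o^2 - r_i^2)
r_o = 13.5 mm, r_i = 6 mm
A = 459.458 mm^2
sigma = F/A = 2461 / 459.458
sigma = 5.356 MPa


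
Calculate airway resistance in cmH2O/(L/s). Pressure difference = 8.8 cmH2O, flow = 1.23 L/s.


R = dP / flow
R = 8.8 / 1.23
R = 7.154 cmH2O/(L/s)


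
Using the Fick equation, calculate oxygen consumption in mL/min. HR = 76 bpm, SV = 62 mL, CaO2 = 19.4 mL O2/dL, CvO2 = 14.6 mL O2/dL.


CO = HR*SV = 76*62/1000 = 4.712 L/min
a-v O2 diff = 19.4 - 14.6 = 4.8 mL/dL
VO2 = CO * (CaO2-CvO2) * 10 dL/L
VO2 = 4.712 * 4.8 * 10
VO2 = 226.2 mL/min


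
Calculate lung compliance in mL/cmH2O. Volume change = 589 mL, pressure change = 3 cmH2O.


C = dV / dP
C = 589 / 3
C = 196.3 mL/cmH2O


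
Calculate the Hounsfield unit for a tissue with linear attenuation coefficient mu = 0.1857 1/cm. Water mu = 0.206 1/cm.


HU = ((mu_tissue - mu_water) / mu_water) * 1000
HU = ((0.1857 - 0.206) / 0.206) * 1000
HU = -98.54


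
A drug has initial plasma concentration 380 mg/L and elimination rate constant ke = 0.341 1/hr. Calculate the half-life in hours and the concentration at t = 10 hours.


t_half = ln(2) / ke = 0.693147 / 0.341 = 2.033 hr
C(t) = C0 * exp(-ke*t) = 380 * exp(-0.341*10)
C(10) = 12.56 mg/L


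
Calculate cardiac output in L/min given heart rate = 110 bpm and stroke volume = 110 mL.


CO = HR * SV
CO = 110 * 110 / 1000
CO = 12.1 L/min


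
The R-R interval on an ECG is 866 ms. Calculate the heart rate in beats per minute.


HR = 60 / RR_interval(s)
RR = 866 ms = 0.866 s
HR = 60 / 0.866 = 69.28 bpm


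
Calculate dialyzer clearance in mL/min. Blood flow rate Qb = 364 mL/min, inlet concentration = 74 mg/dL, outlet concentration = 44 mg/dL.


K = Qb * (Cb_in - Cb_out) / Cb_in
K = 364 * (74 - 44) / 74
K = 147.6 mL/min


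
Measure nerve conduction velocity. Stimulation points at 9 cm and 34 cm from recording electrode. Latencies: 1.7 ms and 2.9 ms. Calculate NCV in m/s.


Distance = (34 - 9) / 100 = 0.25 m
dt = (2.9 - 1.7) / 1000 = 0.0012 s
NCV = dist / dt = 208.3 m/s


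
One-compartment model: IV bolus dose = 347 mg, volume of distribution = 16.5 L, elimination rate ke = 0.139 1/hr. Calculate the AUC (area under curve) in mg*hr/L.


C0 = Dose/Vd = 347/16.5 = 21.0303 mg/L
AUC = C0/ke = 21.0303/0.139
AUC = 151.3 mg*hr/L


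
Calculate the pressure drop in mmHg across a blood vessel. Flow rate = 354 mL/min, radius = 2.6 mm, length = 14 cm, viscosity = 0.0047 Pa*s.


dP = 8*mu*L*Q / (pi*r^4)
Q = 354 mL/min = 5.9e-06 m^3/s
dP = 216.334 Pa = 216.334 / 133.322 mmHg = 1.623 mmHg


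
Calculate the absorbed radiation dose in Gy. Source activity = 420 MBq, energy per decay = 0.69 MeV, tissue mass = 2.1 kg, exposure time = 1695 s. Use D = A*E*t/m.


A = 420 MBq = 4.2000e+08 Bq
E = 0.69 MeV = 1.10538e-13 J
D = A*E*t/m = 4.2000e+08*1.10538e-13*1695/2.1
D = 0.03747 Gy


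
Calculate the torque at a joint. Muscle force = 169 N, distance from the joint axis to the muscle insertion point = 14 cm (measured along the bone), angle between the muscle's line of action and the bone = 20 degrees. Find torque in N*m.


Torque = F * d * sin(theta)   (moment arm = d*sin(theta))
d = 14 cm = 0.14 m
Torque = 169 * 0.14 * sin(20)
Torque = 8.092 N*m


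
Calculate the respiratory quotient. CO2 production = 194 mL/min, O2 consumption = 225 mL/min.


RQ = VCO2 / VO2
RQ = 194 / 225
RQ = 0.8622


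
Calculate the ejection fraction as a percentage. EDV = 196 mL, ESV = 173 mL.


SV = EDV - ESV = 196 - 173 = 23 mL
EF = SV/EDV * 100 = 23/196 * 100
EF = 11.73%


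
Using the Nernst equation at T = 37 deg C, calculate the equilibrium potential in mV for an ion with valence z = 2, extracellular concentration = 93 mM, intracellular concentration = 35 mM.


E = (RT/(zF)) * ln(C_out/C_in)
T = 37 + 273.15 = 310.15 K
E = (8.314 * 310.15 / (2 * 96485)) * ln(93/35)
E = 13.06 mV


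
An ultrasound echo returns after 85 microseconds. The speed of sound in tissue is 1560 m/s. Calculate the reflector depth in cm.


depth = c * t / 2
t = 85 us = 8.5000e-05 s
depth = 1560 * 8.5000e-05 / 2
depth = 0.0663 m = 6.63 cm


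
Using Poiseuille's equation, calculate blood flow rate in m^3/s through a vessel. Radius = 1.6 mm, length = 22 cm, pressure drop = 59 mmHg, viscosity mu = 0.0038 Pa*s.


Q = pi*r^4*dP / (8*mu*L)
r = 0.0016 m, L = 0.22 m
dP = 59 mmHg = 7865.998 Pa
Q = 2.4215e-05 m^3/s


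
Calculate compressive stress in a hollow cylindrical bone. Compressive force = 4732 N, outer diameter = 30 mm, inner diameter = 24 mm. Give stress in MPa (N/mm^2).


A = pi*(r_o^2 - r_i^2)
r_o = 15 mm, r_i = 12 mm
A = 254.469 mm^2
sigma = F/A = 4732 / 254.469
sigma = 18.6 MPa


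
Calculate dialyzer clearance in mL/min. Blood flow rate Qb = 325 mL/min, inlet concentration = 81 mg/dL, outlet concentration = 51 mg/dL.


K = Qb * (Cb_in - Cb_out) / Cb_in
K = 325 * (81 - 51) / 81
K = 120.4 mL/min


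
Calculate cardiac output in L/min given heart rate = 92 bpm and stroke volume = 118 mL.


CO = HR * SV
CO = 92 * 118 / 1000
CO = 10.86 L/min


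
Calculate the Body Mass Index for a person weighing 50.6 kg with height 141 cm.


BMI = weight / height^2
height = 141 cm = 1.41 m
BMI = 50.6 / 1.41^2
BMI = 25.45 kg/m^2


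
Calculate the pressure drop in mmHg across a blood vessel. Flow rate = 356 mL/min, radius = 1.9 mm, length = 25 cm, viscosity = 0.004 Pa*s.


dP = 8*mu*L*Q / (pi*r^4)
Q = 356 mL/min = 5.93333e-06 m^3/s
dP = 1159.38 Pa = 1159.38 / 133.322 mmHg = 8.696 mmHg


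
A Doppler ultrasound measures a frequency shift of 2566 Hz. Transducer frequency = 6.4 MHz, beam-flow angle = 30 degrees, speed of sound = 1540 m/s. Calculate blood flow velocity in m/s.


v = fd * c / (2 * f0 * cos(theta))
v = 2566 * 1540 / (2 * 6.4000e+06 * cos(30))
v = 0.3565 m/s


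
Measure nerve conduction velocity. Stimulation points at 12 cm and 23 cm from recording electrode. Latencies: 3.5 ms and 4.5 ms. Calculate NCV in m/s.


Distance = (23 - 12) / 100 = 0.11 m
dt = (4.5 - 3.5) / 1000 = 0.001 s
NCV = dist / dt = 110 m/s


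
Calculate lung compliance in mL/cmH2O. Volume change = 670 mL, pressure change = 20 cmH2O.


C = dV / dP
C = 670 / 20
C = 33.5 mL/cmH2O


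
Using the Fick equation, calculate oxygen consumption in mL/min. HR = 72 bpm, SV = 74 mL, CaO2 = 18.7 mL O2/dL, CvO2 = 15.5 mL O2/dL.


CO = HR*SV = 72*74/1000 = 5.328 L/min
a-v O2 diff = 18.7 - 15.5 = 3.2 mL/dL
VO2 = CO * (CaO2-CvO2) * 10 dL/L
VO2 = 5.328 * 3.2 * 10
VO2 = 170.5 mL/min


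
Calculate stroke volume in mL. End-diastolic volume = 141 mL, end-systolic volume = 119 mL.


SV = EDV - ESV
SV = 141 - 119
SV = 22 mL


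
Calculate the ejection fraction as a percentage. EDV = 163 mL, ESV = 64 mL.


SV = EDV - ESV = 163 - 64 = 99 mL
EF = SV/EDV * 100 = 99/163 * 100
EF = 60.74%


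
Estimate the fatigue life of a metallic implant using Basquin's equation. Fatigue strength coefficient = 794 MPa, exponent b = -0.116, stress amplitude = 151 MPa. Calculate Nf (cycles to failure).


sigma_a = sigma_f' * (2Nf)^b
2Nf = (sigma_a/sigma_f')^(1/b)
2Nf = (151/794)^(1/-0.116)
2Nf = 1637452
Nf = 818726


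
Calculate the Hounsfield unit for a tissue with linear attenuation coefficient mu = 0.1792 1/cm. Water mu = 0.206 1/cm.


HU = ((mu_tissue - mu_water) / mu_water) * 1000
HU = ((0.1792 - 0.206) / 0.206) * 1000
HU = -130.1


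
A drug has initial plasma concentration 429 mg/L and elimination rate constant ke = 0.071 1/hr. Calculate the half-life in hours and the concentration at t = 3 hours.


t_half = ln(2) / ke = 0.693147 / 0.071 = 9.763 hr
C(t) = C0 * exp(-ke*t) = 429 * exp(-0.071*3)
C(3) = 346.7 mg/L


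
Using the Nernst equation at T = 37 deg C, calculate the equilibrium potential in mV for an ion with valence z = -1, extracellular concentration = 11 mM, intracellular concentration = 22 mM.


E = (RT/(zF)) * ln(C_out/C_in)
T = 37 + 273.15 = 310.15 K
E = (8.314 * 310.15 / (-1 * 96485)) * ln(11/22)
E = 18.52 mV


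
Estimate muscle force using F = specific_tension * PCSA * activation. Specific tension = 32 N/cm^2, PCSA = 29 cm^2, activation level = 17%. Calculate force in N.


F = sigma * PCSA * activation
F = 32 * 29 * 0.17
F = 157.8 N


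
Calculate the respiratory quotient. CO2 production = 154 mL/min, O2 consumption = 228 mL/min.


RQ = VCO2 / VO2
RQ = 154 / 228
RQ = 0.6754


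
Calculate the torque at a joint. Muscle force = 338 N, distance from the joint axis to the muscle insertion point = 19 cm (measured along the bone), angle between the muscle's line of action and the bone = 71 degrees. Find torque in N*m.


Torque = F * d * sin(theta)   (moment arm = d*sin(theta))
d = 19 cm = 0.19 m
Torque = 338 * 0.19 * sin(71)
Torque = 60.72 N*m


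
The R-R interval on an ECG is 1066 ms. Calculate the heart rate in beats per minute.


HR = 60 / RR_interval(s)
RR = 1066 ms = 1.066 s
HR = 60 / 1.066 = 56.29 bpm


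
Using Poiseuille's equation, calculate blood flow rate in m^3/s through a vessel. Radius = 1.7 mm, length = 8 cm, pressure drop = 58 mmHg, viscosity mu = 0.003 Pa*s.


Q = pi*r^4*dP / (8*mu*L)
r = 0.0017 m, L = 0.08 m
dP = 58 mmHg = 7732.676 Pa
Q = 1.0568e-04 m^3/s


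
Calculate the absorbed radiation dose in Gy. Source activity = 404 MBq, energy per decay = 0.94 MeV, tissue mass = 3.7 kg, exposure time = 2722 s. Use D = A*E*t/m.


A = 404 MBq = 4.0400e+08 Bq
E = 0.94 MeV = 1.50588e-13 J
D = A*E*t/m = 4.0400e+08*1.50588e-13*2722/3.7
D = 0.04476 Gy


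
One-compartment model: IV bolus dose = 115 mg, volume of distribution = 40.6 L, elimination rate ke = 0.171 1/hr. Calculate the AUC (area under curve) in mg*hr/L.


C0 = Dose/Vd = 115/40.6 = 2.83251 mg/L
AUC = C0/ke = 2.83251/0.171
AUC = 16.56 mg*hr/L


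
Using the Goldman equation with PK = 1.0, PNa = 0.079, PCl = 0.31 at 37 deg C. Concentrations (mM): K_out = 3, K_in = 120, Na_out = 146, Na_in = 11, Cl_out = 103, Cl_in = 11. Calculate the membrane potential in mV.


Vm = (RT/F)*ln((PK*Ko + PNa*Nao + PCl*Cli)/(PK*Ki + PNa*Nai + PCl*Clo))
Numer = 17.944, Denom = 152.799
Vm = -57.24 mV


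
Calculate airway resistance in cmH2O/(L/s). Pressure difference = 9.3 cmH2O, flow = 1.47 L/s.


R = dP / flow
R = 9.3 / 1.47
R = 6.327 cmH2O/(L/s)


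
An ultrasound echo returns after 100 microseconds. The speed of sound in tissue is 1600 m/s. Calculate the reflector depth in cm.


depth = c * t / 2
t = 100 us = 1.0000e-04 s
depth = 1600 * 1.0000e-04 / 2
depth = 0.08 m = 8 cm


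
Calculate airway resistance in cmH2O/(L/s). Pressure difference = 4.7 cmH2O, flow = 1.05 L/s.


R = dP / flow
R = 4.7 / 1.05
R = 4.476 cmH2O/(L/s)


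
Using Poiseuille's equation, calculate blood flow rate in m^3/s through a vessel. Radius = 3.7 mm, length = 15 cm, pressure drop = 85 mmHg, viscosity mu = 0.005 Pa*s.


Q = pi*r^4*dP / (8*mu*L)
r = 0.0037 m, L = 0.15 m
dP = 85 mmHg = 11332.37 Pa
Q = 0.001112 m^3/s


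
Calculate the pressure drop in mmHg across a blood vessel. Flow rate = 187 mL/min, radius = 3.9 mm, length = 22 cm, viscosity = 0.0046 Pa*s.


dP = 8*mu*L*Q / (pi*r^4)
Q = 187 mL/min = 3.11667e-06 m^3/s
dP = 34.7179 Pa = 34.7179 / 133.322 mmHg = 0.2604 mmHg


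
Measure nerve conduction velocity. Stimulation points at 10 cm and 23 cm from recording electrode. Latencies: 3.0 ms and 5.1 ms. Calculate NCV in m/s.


Distance = (23 - 10) / 100 = 0.13 m
dt = (5.1 - 3.0) / 1000 = 0.0021 s
NCV = dist / dt = 61.9 m/s


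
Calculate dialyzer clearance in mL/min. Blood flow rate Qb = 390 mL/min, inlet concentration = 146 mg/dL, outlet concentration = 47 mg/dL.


K = Qb * (Cb_in - Cb_out) / Cb_in
K = 390 * (146 - 47) / 146
K = 264.5 mL/min


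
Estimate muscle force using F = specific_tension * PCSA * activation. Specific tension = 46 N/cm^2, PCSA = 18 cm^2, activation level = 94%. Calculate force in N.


F = sigma * PCSA * activation
F = 46 * 18 * 0.94
F = 778.3 N


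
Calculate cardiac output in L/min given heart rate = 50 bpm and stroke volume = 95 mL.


CO = HR * SV
CO = 50 * 95 / 1000
CO = 4.75 L/min


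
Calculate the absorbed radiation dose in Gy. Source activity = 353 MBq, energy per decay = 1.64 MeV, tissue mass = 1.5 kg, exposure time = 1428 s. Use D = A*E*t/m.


A = 353 MBq = 3.5300e+08 Bq
E = 1.64 MeV = 2.62728e-13 J
D = A*E*t/m = 3.5300e+08*2.62728e-13*1428/1.5
D = 0.08829 Gy


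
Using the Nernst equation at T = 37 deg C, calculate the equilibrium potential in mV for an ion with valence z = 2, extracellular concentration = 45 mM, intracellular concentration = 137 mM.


E = (RT/(zF)) * ln(C_out/C_in)
T = 37 + 273.15 = 310.15 K
E = (8.314 * 310.15 / (2 * 96485)) * ln(45/137)
E = -14.88 mV


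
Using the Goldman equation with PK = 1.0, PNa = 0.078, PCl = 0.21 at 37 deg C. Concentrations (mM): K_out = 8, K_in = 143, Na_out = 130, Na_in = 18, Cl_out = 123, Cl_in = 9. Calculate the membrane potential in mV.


Vm = (RT/F)*ln((PK*Ko + PNa*Nao + PCl*Cli)/(PK*Ki + PNa*Nai + PCl*Clo))
Numer = 20.03, Denom = 170.234
Vm = -57.19 mV


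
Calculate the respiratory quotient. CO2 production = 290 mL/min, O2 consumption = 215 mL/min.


RQ = VCO2 / VO2
RQ = 290 / 215
RQ = 1.349


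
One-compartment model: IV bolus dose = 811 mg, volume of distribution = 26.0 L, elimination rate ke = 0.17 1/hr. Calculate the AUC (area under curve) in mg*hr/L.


C0 = Dose/Vd = 811/26.0 = 31.1923 mg/L
AUC = C0/ke = 31.1923/0.17
AUC = 183.5 mg*hr/L


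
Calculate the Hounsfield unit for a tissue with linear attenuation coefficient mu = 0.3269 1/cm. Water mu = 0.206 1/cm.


HU = ((mu_tissue - mu_water) / mu_water) * 1000
HU = ((0.3269 - 0.206) / 0.206) * 1000
HU = 586.9


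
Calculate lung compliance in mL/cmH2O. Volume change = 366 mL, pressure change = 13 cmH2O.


C = dV / dP
C = 366 / 13
C = 28.15 mL/cmH2O


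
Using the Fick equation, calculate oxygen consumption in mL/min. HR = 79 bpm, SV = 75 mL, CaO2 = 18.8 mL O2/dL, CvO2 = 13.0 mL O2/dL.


CO = HR*SV = 79*75/1000 = 5.925 L/min
a-v O2 diff = 18.8 - 13.0 = 5.8 mL/dL
VO2 = CO * (CaO2-CvO2) * 10 dL/L
VO2 = 5.925 * 5.8 * 10
VO2 = 343.7 mL/min


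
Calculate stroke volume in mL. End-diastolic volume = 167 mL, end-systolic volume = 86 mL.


SV = EDV - ESV
SV = 167 - 86
SV = 81 mL


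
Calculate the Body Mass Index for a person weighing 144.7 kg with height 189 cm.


BMI = weight / height^2
height = 189 cm = 1.89 m
BMI = 144.7 / 1.89^2
BMI = 40.51 kg/m^2


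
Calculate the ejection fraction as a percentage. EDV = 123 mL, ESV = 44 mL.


SV = EDV - ESV = 123 - 44 = 79 mL
EF = SV/EDV * 100 = 79/123 * 100
EF = 64.23%


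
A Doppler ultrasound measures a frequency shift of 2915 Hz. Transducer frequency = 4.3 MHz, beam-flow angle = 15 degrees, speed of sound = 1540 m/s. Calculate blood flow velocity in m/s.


v = fd * c / (2 * f0 * cos(theta))
v = 2915 * 1540 / (2 * 4.3000e+06 * cos(15))
v = 0.5404 m/s


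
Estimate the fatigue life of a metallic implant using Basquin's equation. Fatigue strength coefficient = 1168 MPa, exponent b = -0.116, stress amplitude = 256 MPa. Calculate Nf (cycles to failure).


sigma_a = sigma_f' * (2Nf)^b
2Nf = (sigma_a/sigma_f')^(1/b)
2Nf = (256/1168)^(1/-0.116)
2Nf = 481707.52
Nf = 2.409e+05


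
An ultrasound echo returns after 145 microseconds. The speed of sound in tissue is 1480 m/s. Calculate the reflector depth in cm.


depth = c * t / 2
t = 145 us = 1.4500e-04 s
depth = 1480 * 1.4500e-04 / 2
depth = 0.1073 m = 10.73 cm


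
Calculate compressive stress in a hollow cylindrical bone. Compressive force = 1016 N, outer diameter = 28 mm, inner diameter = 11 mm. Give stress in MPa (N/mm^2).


A = pi*(r_o^2 - r_i^2)
r_o = 14 mm, r_i = 5.5 mm
A = 520.719 mm^2
sigma = F/A = 1016 / 520.719
sigma = 1.951 MPa


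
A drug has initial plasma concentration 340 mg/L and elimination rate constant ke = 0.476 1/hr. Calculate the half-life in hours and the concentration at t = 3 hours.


t_half = ln(2) / ke = 0.693147 / 0.476 = 1.456 hr
C(t) = C0 * exp(-ke*t) = 340 * exp(-0.476*3)
C(3) = 81.53 mg/L


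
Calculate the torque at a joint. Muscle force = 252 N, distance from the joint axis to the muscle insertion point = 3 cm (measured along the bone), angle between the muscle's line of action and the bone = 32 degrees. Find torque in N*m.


Torque = F * d * sin(theta)   (moment arm = d*sin(theta))
d = 3 cm = 0.03 m
Torque = 252 * 0.03 * sin(32)
Torque = 4.006 N*m


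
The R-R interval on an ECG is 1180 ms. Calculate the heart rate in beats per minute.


HR = 60 / RR_interval(s)
RR = 1180 ms = 1.18 s
HR = 60 / 1.18 = 50.85 bpm


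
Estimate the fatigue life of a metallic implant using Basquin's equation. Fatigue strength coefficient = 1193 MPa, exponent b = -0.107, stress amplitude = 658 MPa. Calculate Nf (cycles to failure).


sigma_a = sigma_f' * (2Nf)^b
2Nf = (sigma_a/sigma_f')^(1/b)
2Nf = (658/1193)^(1/-0.107)
2Nf = 260.0694
Nf = 130


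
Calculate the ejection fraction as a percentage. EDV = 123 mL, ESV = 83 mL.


SV = EDV - ESV = 123 - 83 = 40 mL
EF = SV/EDV * 100 = 40/123 * 100
EF = 32.52%


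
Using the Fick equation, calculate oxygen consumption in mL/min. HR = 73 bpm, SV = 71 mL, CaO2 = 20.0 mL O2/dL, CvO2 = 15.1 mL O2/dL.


CO = HR*SV = 73*71/1000 = 5.183 L/min
a-v O2 diff = 20.0 - 15.1 = 4.9 mL/dL
VO2 = CO * (CaO2-CvO2) * 10 dL/L
VO2 = 5.183 * 4.9 * 10
VO2 = 254 mL/min


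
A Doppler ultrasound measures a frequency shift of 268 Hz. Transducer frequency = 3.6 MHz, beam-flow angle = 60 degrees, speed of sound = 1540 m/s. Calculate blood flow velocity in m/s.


v = fd * c / (2 * f0 * cos(theta))
v = 268 * 1540 / (2 * 3.6000e+06 * cos(60))
v = 0.1146 m/s


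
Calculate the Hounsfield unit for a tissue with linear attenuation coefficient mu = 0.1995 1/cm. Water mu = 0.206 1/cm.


HU = ((mu_tissue - mu_water) / mu_water) * 1000
HU = ((0.1995 - 0.206) / 0.206) * 1000
HU = -31.55


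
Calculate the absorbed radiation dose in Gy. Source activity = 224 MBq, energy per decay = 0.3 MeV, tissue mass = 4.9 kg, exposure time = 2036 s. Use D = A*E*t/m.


A = 224 MBq = 2.2400e+08 Bq
E = 0.3 MeV = 4.806e-14 J
D = A*E*t/m = 2.2400e+08*4.806e-14*2036/4.9
D = 0.004473 Gy


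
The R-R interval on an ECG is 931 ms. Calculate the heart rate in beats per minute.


HR = 60 / RR_interval(s)
RR = 931 ms = 0.931 s
HR = 60 / 0.931 = 64.45 bpm


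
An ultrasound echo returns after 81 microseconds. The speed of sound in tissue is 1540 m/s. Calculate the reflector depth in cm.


depth = c * t / 2
t = 81 us = 8.1000e-05 s
depth = 1540 * 8.1000e-05 / 2
depth = 0.06237 m = 6.237 cm


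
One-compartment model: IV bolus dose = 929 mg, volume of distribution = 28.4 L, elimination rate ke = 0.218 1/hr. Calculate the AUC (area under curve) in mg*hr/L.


C0 = Dose/Vd = 929/28.4 = 32.7113 mg/L
AUC = C0/ke = 32.7113/0.218
AUC = 150.1 mg*hr/L


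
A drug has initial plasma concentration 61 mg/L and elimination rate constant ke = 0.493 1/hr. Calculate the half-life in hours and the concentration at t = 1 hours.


t_half = ln(2) / ke = 0.693147 / 0.493 = 1.406 hr
C(t) = C0 * exp(-ke*t) = 61 * exp(-0.493*1)
C(1) = 37.26 mg/L


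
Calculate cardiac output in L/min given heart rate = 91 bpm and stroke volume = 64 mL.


CO = HR * SV
CO = 91 * 64 / 1000
CO = 5.824 L/min


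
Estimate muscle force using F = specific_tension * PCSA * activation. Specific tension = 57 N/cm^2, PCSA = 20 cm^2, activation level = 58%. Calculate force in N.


F = sigma * PCSA * activation
F = 57 * 20 * 0.58
F = 661.2 N


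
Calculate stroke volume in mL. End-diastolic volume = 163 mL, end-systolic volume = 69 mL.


SV = EDV - ESV
SV = 163 - 69
SV = 94 mL


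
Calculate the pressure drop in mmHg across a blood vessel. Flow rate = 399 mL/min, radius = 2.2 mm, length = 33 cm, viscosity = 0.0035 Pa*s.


dP = 8*mu*L*Q / (pi*r^4)
Q = 399 mL/min = 6.65e-06 m^3/s
dP = 834.936 Pa = 834.936 / 133.322 mmHg = 6.263 mmHg


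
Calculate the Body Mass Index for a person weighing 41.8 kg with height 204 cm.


BMI = weight / height^2
height = 204 cm = 2.04 m
BMI = 41.8 / 2.04^2
BMI = 10.04 kg/m^2


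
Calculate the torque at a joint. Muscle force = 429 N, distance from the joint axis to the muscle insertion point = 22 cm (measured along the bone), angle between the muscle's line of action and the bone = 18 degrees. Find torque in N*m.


Torque = F * d * sin(theta)   (moment arm = d*sin(theta))
d = 22 cm = 0.22 m
Torque = 429 * 0.22 * sin(18)
Torque = 29.17 N*m


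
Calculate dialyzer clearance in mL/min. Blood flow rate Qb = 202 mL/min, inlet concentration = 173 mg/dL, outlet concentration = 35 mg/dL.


K = Qb * (Cb_in - Cb_out) / Cb_in
K = 202 * (173 - 35) / 173
K = 161.1 mL/min


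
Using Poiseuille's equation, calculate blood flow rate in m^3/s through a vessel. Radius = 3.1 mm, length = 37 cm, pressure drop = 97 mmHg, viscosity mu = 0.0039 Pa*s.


Q = pi*r^4*dP / (8*mu*L)
r = 0.0031 m, L = 0.37 m
dP = 97 mmHg = 12932.234 Pa
Q = 3.2502e-04 m^3/s


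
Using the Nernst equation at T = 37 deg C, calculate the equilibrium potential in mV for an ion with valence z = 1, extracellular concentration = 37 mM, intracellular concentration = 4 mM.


E = (RT/(zF)) * ln(C_out/C_in)
T = 37 + 273.15 = 310.15 K
E = (8.314 * 310.15 / (1 * 96485)) * ln(37/4)
E = 59.45 mV


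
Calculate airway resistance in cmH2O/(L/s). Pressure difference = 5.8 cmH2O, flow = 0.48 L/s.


R = dP / flow
R = 5.8 / 0.48
R = 12.08 cmH2O/(L/s)


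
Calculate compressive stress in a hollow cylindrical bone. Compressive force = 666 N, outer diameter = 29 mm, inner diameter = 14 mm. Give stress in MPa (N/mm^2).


A = pi*(r_o^2 - r_i^2)
r_o = 14.5 mm, r_i = 7 mm
A = 506.582 mm^2
sigma = F/A = 666 / 506.582
sigma = 1.315 MPa


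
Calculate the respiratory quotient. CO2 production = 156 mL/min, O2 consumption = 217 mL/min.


RQ = VCO2 / VO2
RQ = 156 / 217
RQ = 0.7189


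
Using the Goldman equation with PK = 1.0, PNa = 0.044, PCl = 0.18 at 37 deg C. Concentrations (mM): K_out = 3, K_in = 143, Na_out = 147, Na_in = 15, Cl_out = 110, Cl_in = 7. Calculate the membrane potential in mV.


Vm = (RT/F)*ln((PK*Ko + PNa*Nao + PCl*Cli)/(PK*Ki + PNa*Nai + PCl*Clo))
Numer = 10.728, Denom = 163.46
Vm = -72.79 mV


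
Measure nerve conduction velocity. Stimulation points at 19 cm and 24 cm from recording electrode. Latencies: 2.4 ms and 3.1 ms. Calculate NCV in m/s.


Distance = (24 - 19) / 100 = 0.05 m
dt = (3.1 - 2.4) / 1000 = 7.0000e-04 s
NCV = dist / dt = 71.43 m/s


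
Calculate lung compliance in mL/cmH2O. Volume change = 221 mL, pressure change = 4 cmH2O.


C = dV / dP
C = 221 / 4
C = 55.25 mL/cmH2O


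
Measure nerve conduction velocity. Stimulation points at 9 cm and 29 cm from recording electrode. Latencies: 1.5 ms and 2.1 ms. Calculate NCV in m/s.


Distance = (29 - 9) / 100 = 0.2 m
dt = (2.1 - 1.5) / 1000 = 6.0000e-04 s
NCV = dist / dt = 333.3 m/s


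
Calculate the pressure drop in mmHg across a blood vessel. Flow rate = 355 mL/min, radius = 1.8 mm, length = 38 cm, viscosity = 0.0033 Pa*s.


dP = 8*mu*L*Q / (pi*r^4)
Q = 355 mL/min = 5.91667e-06 m^3/s
dP = 1799.8 Pa = 1799.8 / 133.322 mmHg = 13.5 mmHg


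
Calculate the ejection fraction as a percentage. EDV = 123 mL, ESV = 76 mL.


SV = EDV - ESV = 123 - 76 = 47 mL
EF = SV/EDV * 100 = 47/123 * 100
EF = 38.21%


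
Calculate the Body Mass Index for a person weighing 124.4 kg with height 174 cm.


BMI = weight / height^2
height = 174 cm = 1.74 m
BMI = 124.4 / 1.74^2
BMI = 41.09 kg/m^2


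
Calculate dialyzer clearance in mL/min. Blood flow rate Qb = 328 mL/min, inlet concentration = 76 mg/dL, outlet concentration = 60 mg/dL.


K = Qb * (Cb_in - Cb_out) / Cb_in
K = 328 * (76 - 60) / 76
K = 69.05 mL/min


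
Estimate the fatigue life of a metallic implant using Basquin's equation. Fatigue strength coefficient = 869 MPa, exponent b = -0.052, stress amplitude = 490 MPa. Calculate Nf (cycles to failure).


sigma_a = sigma_f' * (2Nf)^b
2Nf = (sigma_a/sigma_f')^(1/b)
2Nf = (490/869)^(1/-0.052)
2Nf = 60963.667
Nf = 3.048e+04


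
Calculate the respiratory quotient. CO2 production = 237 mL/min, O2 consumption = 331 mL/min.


RQ = VCO2 / VO2
RQ = 237 / 331
RQ = 0.716


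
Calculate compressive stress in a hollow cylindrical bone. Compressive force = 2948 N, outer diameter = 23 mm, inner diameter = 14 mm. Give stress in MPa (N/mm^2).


A = pi*(r_o^2 - r_i^2)
r_o = 11.5 mm, r_i = 7 mm
A = 261.538 mm^2
sigma = F/A = 2948 / 261.538
sigma = 11.27 MPa


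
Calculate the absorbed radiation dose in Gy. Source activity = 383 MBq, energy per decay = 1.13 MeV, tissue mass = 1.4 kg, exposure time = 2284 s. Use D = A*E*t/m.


A = 383 MBq = 3.8300e+08 Bq
E = 1.13 MeV = 1.81026e-13 J
D = A*E*t/m = 3.8300e+08*1.81026e-13*2284/1.4
D = 0.1131 Gy


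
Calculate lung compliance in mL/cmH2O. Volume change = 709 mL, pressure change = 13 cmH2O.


C = dV / dP
C = 709 / 13
C = 54.54 mL/cmH2O


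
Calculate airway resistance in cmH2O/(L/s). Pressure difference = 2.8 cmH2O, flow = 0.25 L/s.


R = dP / flow
R = 2.8 / 0.25
R = 11.2 cmH2O/(L/s)


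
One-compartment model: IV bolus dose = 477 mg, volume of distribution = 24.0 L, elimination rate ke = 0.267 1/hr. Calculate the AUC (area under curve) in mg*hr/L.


C0 = Dose/Vd = 477/24.0 = 19.875 mg/L
AUC = C0/ke = 19.875/0.267
AUC = 74.44 mg*hr/L


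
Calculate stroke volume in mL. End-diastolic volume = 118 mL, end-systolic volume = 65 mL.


SV = EDV - ESV
SV = 118 - 65
SV = 53 mL


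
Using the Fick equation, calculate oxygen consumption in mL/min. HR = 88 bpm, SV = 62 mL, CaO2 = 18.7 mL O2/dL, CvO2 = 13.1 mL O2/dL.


CO = HR*SV = 88*62/1000 = 5.456 L/min
a-v O2 diff = 18.7 - 13.1 = 5.6 mL/dL
VO2 = CO * (CaO2-CvO2) * 10 dL/L
VO2 = 5.456 * 5.6 * 10
VO2 = 305.5 mL/min


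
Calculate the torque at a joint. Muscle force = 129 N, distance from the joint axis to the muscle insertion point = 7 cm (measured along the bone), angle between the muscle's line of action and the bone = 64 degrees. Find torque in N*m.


Torque = F * d * sin(theta)   (moment arm = d*sin(theta))
d = 7 cm = 0.07 m
Torque = 129 * 0.07 * sin(64)
Torque = 8.116 N*m


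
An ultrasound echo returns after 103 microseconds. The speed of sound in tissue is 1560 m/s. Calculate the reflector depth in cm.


depth = c * t / 2
t = 103 us = 1.0300e-04 s
depth = 1560 * 1.0300e-04 / 2
depth = 0.08034 m = 8.034 cm


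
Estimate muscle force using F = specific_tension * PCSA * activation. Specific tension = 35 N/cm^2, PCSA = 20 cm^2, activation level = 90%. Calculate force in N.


F = sigma * PCSA * activation
F = 35 * 20 * 0.9
F = 630 N


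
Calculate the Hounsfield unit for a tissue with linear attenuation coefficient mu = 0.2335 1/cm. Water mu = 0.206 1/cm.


HU = ((mu_tissue - mu_water) / mu_water) * 1000
HU = ((0.2335 - 0.206) / 0.206) * 1000
HU = 133.5


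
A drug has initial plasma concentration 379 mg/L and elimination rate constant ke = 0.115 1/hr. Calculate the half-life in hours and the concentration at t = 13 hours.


t_half = ln(2) / ke = 0.693147 / 0.115 = 6.027 hr
C(t) = C0 * exp(-ke*t) = 379 * exp(-0.115*13)
C(13) = 84.99 mg/L


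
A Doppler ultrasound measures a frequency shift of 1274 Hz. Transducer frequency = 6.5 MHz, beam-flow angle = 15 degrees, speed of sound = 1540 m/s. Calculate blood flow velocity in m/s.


v = fd * c / (2 * f0 * cos(theta))
v = 1274 * 1540 / (2 * 6.5000e+06 * cos(15))
v = 0.1562 m/s


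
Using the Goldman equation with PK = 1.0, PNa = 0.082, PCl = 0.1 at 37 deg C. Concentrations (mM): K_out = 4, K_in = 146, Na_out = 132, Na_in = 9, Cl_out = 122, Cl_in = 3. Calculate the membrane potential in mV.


Vm = (RT/F)*ln((PK*Ko + PNa*Nao + PCl*Cli)/(PK*Ki + PNa*Nai + PCl*Clo))
Numer = 15.124, Denom = 158.938
Vm = -62.86 mV


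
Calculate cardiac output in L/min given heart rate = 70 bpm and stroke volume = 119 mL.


CO = HR * SV
CO = 70 * 119 / 1000
CO = 8.33 L/min


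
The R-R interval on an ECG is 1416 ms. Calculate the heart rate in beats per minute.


HR = 60 / RR_interval(s)
RR = 1416 ms = 1.416 s
HR = 60 / 1.416 = 42.37 bpm


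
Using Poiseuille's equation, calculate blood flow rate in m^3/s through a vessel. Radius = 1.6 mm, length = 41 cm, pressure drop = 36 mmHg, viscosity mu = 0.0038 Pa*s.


Q = pi*r^4*dP / (8*mu*L)
r = 0.0016 m, L = 0.41 m
dP = 36 mmHg = 4799.592 Pa
Q = 7.9282e-06 m^3/s


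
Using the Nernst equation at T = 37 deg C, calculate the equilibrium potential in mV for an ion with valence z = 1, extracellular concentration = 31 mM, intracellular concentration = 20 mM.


E = (RT/(zF)) * ln(C_out/C_in)
T = 37 + 273.15 = 310.15 K
E = (8.314 * 310.15 / (1 * 96485)) * ln(31/20)
E = 11.71 mV


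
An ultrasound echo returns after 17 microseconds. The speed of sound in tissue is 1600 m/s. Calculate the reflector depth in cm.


depth = c * t / 2
t = 17 us = 1.7000e-05 s
depth = 1600 * 1.7000e-05 / 2
depth = 0.0136 m = 1.36 cm


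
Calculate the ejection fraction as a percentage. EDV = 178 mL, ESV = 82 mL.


SV = EDV - ESV = 178 - 82 = 96 mL
EF = SV/EDV * 100 = 96/178 * 100
EF = 53.93%


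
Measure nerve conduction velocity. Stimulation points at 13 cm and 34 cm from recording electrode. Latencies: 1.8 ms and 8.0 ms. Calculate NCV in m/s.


Distance = (34 - 13) / 100 = 0.21 m
dt = (8.0 - 1.8) / 1000 = 0.0062 s
NCV = dist / dt = 33.87 m/s


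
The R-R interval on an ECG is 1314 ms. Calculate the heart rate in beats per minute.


HR = 60 / RR_interval(s)
RR = 1314 ms = 1.314 s
HR = 60 / 1.314 = 45.66 bpm


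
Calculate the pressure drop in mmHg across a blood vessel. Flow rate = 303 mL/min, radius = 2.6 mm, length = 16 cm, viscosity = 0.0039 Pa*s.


dP = 8*mu*L*Q / (pi*r^4)
Q = 303 mL/min = 5.05e-06 m^3/s
dP = 175.599 Pa = 175.599 / 133.322 mmHg = 1.317 mmHg


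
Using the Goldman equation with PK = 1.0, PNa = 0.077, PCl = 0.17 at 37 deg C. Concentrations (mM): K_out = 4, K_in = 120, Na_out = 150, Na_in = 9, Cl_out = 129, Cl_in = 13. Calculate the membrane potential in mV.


Vm = (RT/F)*ln((PK*Ko + PNa*Nao + PCl*Cli)/(PK*Ki + PNa*Nai + PCl*Clo))
Numer = 17.76, Denom = 142.623
Vm = -55.68 mV


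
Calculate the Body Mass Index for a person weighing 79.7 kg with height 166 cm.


BMI = weight / height^2
height = 166 cm = 1.66 m
BMI = 79.7 / 1.66^2
BMI = 28.92 kg/m^2


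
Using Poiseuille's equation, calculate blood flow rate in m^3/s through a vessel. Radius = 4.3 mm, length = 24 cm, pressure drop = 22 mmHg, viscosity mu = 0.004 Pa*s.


Q = pi*r^4*dP / (8*mu*L)
r = 0.0043 m, L = 0.24 m
dP = 22 mmHg = 2933.084 Pa
Q = 4.1019e-04 m^3/s


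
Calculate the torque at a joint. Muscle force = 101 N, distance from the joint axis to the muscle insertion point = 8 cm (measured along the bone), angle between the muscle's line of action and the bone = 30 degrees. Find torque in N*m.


Torque = F * d * sin(theta)   (moment arm = d*sin(theta))
d = 8 cm = 0.08 m
Torque = 101 * 0.08 * sin(30)
Torque = 4.04 N*m


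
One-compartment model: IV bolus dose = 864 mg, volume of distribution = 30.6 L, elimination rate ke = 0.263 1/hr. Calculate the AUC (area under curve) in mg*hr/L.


C0 = Dose/Vd = 864/30.6 = 28.2353 mg/L
AUC = C0/ke = 28.2353/0.263
AUC = 107.4 mg*hr/L


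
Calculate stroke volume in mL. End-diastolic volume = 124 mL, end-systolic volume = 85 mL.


SV = EDV - ESV
SV = 124 - 85
SV = 39 mL


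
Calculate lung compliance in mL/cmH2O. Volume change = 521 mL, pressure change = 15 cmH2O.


C = dV / dP
C = 521 / 15
C = 34.73 mL/cmH2O


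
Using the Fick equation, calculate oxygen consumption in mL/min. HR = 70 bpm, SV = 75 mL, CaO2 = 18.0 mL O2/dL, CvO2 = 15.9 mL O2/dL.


CO = HR*SV = 70*75/1000 = 5.25 L/min
a-v O2 diff = 18.0 - 15.9 = 2.1 mL/dL
VO2 = CO * (CaO2-CvO2) * 10 dL/L
VO2 = 5.25 * 2.1 * 10
VO2 = 110.2 mL/min


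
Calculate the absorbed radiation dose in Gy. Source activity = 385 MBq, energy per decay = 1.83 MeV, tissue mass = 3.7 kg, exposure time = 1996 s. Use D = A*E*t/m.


A = 385 MBq = 3.8500e+08 Bq
E = 1.83 MeV = 2.93166e-13 J
D = A*E*t/m = 3.8500e+08*2.93166e-13*1996/3.7
D = 0.06089 Gy


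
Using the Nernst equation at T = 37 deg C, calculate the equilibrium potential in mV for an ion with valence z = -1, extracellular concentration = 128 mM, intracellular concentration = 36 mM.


E = (RT/(zF)) * ln(C_out/C_in)
T = 37 + 273.15 = 310.15 K
E = (8.314 * 310.15 / (-1 * 96485)) * ln(128/36)
E = -33.9 mV


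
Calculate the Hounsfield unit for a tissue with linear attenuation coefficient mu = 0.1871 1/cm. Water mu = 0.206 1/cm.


HU = ((mu_tissue - mu_water) / mu_water) * 1000
HU = ((0.1871 - 0.206) / 0.206) * 1000
HU = -91.75


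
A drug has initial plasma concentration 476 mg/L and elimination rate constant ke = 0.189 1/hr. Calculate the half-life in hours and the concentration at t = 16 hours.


t_half = ln(2) / ke = 0.693147 / 0.189 = 3.667 hr
C(t) = C0 * exp(-ke*t) = 476 * exp(-0.189*16)
C(16) = 23.14 mg/L


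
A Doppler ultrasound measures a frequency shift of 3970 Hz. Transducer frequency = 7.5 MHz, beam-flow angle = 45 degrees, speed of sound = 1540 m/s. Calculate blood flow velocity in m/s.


v = fd * c / (2 * f0 * cos(theta))
v = 3970 * 1540 / (2 * 7.5000e+06 * cos(45))
v = 0.5764 m/s


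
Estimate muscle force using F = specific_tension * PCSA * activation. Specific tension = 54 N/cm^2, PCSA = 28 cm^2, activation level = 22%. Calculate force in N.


F = sigma * PCSA * activation
F = 54 * 28 * 0.22
F = 332.6 N


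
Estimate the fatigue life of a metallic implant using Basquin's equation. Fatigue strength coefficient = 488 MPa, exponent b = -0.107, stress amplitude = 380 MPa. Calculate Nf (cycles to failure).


sigma_a = sigma_f' * (2Nf)^b
2Nf = (sigma_a/sigma_f')^(1/b)
2Nf = (380/488)^(1/-0.107)
2Nf = 10.35838
Nf = 5.179


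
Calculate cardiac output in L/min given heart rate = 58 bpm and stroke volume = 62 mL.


CO = HR * SV
CO = 58 * 62 / 1000
CO = 3.596 L/min


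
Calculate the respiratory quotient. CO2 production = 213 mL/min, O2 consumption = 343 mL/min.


RQ = VCO2 / VO2
RQ = 213 / 343
RQ = 0.621


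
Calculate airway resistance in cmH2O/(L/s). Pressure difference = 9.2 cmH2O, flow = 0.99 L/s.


R = dP / flow
R = 9.2 / 0.99
R = 9.293 cmH2O/(L/s)


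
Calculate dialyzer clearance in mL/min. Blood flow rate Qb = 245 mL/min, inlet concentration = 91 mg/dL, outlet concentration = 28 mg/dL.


K = Qb * (Cb_in - Cb_out) / Cb_in
K = 245 * (91 - 28) / 91
K = 169.6 mL/min


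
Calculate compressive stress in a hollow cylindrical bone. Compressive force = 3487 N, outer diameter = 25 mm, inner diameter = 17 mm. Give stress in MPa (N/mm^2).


A = pi*(r_o^2 - r_i^2)
r_o = 12.5 mm, r_i = 8.5 mm
A = 263.894 mm^2
sigma = F/A = 3487 / 263.894
sigma = 13.21 MPa


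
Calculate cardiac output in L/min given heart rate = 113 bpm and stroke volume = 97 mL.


CO = HR * SV
CO = 113 * 97 / 1000
CO = 10.96 L/min


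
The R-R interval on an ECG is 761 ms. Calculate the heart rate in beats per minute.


HR = 60 / RR_interval(s)
RR = 761 ms = 0.761 s
HR = 60 / 0.761 = 78.84 bpm
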